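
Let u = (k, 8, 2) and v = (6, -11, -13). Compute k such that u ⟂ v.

19

u · v = k·6 + 8·(-11) + 2·(-13) = -114 + 6k
Set equal to 0: 6k = 114, so k = 19.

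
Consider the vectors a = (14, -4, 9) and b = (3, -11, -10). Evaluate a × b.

i: (-4)·(-10) - 9·(-11) = 40 - (-99) = 139
j: 9·3 - 14·(-10) = 27 - (-140) = 167
k: 14·(-11) - (-4)·3 = -154 - (-12) = -142
a × b = (139, 167, -142)

(139, 167, -142)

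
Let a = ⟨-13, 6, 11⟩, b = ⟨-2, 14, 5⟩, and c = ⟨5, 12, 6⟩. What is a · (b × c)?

-1124

b × c:
i: 14·6 - 5·12 = 84 - 60 = 24
j: 5·5 - (-2)·6 = 25 - (-12) = 37
k: (-2)·12 - 14·5 = -24 - 70 = -94
b × c = (24, 37, -94)
a · (b × c) = (-13)·24 + 6·37 + 11·(-94) = -312 + 222 - 1034 = -1124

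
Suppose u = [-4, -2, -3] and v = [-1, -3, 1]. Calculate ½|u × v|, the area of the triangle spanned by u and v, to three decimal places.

8.216

i: (-2)·1 - (-3)·(-3) = -2 - 9 = -11
j: (-3)·(-1) - (-4)·1 = 3 - (-4) = 7
k: (-4)·(-3) - (-2)·(-1) = 12 - 2 = 10
u × v = (-11, 7, 10)
|u × v| = √((-11)² + 7² + 10²) = √270 ≈ 16.4317
area = ½ · 16.4317 ≈ 8.216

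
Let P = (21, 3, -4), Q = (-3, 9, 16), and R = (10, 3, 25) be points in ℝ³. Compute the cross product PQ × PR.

(174, 476, 66)

PQ = (-24, 6, 20)
PR = (-11, 0, 29)
i: 6·29 - 20·0 = 174 - 0 = 174
j: 20·(-11) - (-24)·29 = -220 - (-696) = 476
k: (-24)·0 - 6·(-11) = 0 - (-66) = 66
PQ × PR = (174, 476, 66)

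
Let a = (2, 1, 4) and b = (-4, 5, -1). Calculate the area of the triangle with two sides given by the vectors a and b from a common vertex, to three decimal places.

14.431

i: 1·(-1) - 4·5 = -1 - 20 = -21
j: 4·(-4) - 2·(-1) = -16 - (-2) = -14
k: 2·5 - 1·(-4) = 10 - (-4) = 14
a × b = (-21, -14, 14)
|a × b| = √((-21)² + (-14)² + 14²) = √833 ≈ 28.8617
area = ½ · 28.8617 ≈ 14.431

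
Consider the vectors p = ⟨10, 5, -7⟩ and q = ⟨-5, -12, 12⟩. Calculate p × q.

(-24, -85, -95)

i: 5·12 - (-7)·(-12) = 60 - 84 = -24
j: (-7)·(-5) - 10·12 = 35 - 120 = -85
k: 10·(-12) - 5·(-5) = -120 - (-25) = -95
p × q = (-24, -85, -95)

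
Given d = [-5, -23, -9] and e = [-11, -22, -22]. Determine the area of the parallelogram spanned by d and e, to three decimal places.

i: (-23)·(-22) - (-9)·(-22) = 506 - 198 = 308
j: (-9)·(-11) - (-5)·(-22) = 99 - 110 = -11
k: (-5)·(-22) - (-23)·(-11) = 110 - 253 = -143
d × e = (308, -11, -143)
|d × e| = √(308² + (-11)² + (-143)²) = √115434 ≈ 339.7558

339.756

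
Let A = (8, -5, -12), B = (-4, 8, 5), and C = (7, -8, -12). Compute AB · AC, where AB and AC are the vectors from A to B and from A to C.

-27

AB = B − A = (-12, 13, 17)
AC = C − A = (-1, -3, 0)
AB · AC = (-12)·(-1) + 13·(-3) + 17·0 = 12 - 39 + 0 = -27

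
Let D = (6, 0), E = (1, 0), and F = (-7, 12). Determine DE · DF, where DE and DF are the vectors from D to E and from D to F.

65

DE = E − D = (-5, 0)
DF = F − D = (-13, 12)
DE · DF = (-5)·(-13) + 0·12 = 65 + 0 = 65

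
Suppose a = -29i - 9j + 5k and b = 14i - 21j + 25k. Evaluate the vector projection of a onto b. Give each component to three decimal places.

(-1.021, 1.531, -1.823)

a · b = (-29)·14 + (-9)·(-21) + 5·25 = -406 + 189 + 125 = -92
|b|² = 196 + 441 + 625 = 1262
proj_b a = (-92/1262) · (14, -21, 25) ≈ (-1.021, 1.531, -1.823)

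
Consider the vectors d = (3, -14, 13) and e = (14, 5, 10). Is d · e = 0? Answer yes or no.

no

d · e = 3·14 + (-14)·5 + 13·10 = 42 - 70 + 130 = 102
Nonzero, so the vectors are not orthogonal.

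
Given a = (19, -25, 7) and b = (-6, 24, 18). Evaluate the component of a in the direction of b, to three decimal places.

-19.219

a · b = 19·(-6) + (-25)·24 + 7·18 = -114 - 600 + 126 = -588
|b| = √(36 + 576 + 324) = √936 ≈ 30.5941
comp_b a = -588 / √936 ≈ -19.219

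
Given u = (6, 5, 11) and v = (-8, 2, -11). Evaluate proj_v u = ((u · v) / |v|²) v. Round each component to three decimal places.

(6.730, -1.683, 9.254)

u · v = 6·(-8) + 5·2 + 11·(-11) = -48 + 10 - 121 = -159
|v|² = 64 + 4 + 121 = 189
proj_v u = (-159/189) · (-8, 2, -11) ≈ (6.730, -1.683, 9.254)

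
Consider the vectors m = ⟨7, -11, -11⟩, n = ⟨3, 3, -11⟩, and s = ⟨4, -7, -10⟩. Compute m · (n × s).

n × s:
i: 3·(-10) - (-11)·(-7) = -30 - 77 = -107
j: (-11)·4 - 3·(-10) = -44 - (-30) = -14
k: 3·(-7) - 3·4 = -21 - 12 = -33
n × s = (-107, -14, -33)
m · (n × s) = 7·(-107) + (-11)·(-14) + (-11)·(-33) = -749 + 154 + 363 = -232

-232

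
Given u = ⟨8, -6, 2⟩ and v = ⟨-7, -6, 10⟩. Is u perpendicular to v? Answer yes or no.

u · v = 8·(-7) + (-6)·(-6) + 2·10 = -56 + 36 + 20 = 0
Zero, so the vectors are orthogonal.

yes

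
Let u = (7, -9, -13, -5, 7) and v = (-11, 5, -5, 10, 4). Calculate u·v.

u · v = 7·(-11) + (-9)·5 + (-13)·(-5) + (-5)·10 + 7·4 = -77 - 45 + 65 - 50 + 28 = -79

-79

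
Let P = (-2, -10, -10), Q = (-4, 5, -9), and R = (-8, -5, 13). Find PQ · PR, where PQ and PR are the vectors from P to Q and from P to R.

110

PQ = Q − P = (-2, 15, 1)
PR = R − P = (-6, 5, 23)
PQ · PR = (-2)·(-6) + 15·5 + 1·23 = 12 + 75 + 23 = 110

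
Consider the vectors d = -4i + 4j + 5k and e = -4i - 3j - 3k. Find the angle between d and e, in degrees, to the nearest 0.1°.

d · e = (-4)·(-4) + 4·(-3) + 5·(-3) = 16 - 12 - 15 = -11
|d|² = 16 + 16 + 25 = 57,  |d| = √57 ≈ 7.549834
|e|² = 16 + 9 + 9 = 34,  |e| = √34 ≈ 5.830952
cos θ = -11 / (7.549834 · 5.830952) ≈ -0.24987
θ = arccos(-0.24987) ≈ 104.5°

104.5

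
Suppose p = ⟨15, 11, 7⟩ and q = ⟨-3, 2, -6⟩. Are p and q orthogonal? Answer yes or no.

p · q = 15·(-3) + 11·2 + 7·(-6) = -45 + 22 - 42 = -65
Nonzero, so the vectors are not orthogonal.

no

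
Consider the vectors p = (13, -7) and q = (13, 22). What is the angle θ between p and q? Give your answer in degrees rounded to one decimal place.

p · q = 13·13 + (-7)·22 = 169 - 154 = 15
|p|² = 169 + 49 = 218,  |p| = √218 ≈ 14.764823
|q|² = 169 + 484 = 653,  |q| = √653 ≈ 25.553865
cos θ = 15 / (14.764823 · 25.553865) ≈ 0.03976
θ = arccos(0.03976) ≈ 87.7°

87.7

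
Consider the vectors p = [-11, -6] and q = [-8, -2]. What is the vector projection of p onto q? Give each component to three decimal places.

p · q = (-11)·(-8) + (-6)·(-2) = 88 + 12 = 100
|q|² = 64 + 4 = 68
proj_q p = (100/68) · (-8, -2) ≈ (-11.765, -2.941)

(-11.765, -2.941)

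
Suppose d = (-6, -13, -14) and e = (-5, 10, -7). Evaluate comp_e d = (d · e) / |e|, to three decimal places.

d · e = (-6)·(-5) + (-13)·10 + (-14)·(-7) = 30 - 130 + 98 = -2
|e| = √(25 + 100 + 49) = √174 ≈ 13.1909
comp_e d = -2 / √174 ≈ -0.152

-0.152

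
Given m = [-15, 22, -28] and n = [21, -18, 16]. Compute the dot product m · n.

-1159

m · n = (-15)·21 + 22·(-18) + (-28)·16 = -315 - 396 - 448 = -1159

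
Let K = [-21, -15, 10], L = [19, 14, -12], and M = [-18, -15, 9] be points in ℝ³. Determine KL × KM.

KL = (40, 29, -22)
KM = (3, 0, -1)
i: 29·(-1) - (-22)·0 = -29 - 0 = -29
j: (-22)·3 - 40·(-1) = -66 - (-40) = -26
k: 40·0 - 29·3 = 0 - 87 = -87
KL × KM = (-29, -26, -87)

(-29, -26, -87)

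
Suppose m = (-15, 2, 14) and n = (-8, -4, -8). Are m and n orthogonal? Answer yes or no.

m · n = (-15)·(-8) + 2·(-4) + 14·(-8) = 120 - 8 - 112 = 0
Zero, so the vectors are orthogonal.

yes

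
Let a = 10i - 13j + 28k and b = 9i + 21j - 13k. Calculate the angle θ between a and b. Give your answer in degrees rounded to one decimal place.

129.9

a · b = 10·9 + (-13)·21 + 28·(-13) = 90 - 273 - 364 = -547
|a|² = 100 + 169 + 784 = 1053,  |a| = √1053 ≈ 32.449961
|b|² = 81 + 441 + 169 = 691,  |b| = √691 ≈ 26.286879
cos θ = -547 / (32.449961 · 26.286879) ≈ -0.64126
θ = arccos(-0.64126) ≈ 129.9°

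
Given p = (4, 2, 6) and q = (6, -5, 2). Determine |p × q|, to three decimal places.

i: 2·2 - 6·(-5) = 4 - (-30) = 34
j: 6·6 - 4·2 = 36 - 8 = 28
k: 4·(-5) - 2·6 = -20 - 12 = -32
p × q = (34, 28, -32)
|p × q| = √(34² + 28² + (-32)²) = √2964 ≈ 54.4426

54.443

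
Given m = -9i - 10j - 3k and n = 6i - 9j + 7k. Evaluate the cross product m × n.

i: (-10)·7 - (-3)·(-9) = -70 - 27 = -97
j: (-3)·6 - (-9)·7 = -18 - (-63) = 45
k: (-9)·(-9) - (-10)·6 = 81 - (-60) = 141
m × n = (-97, 45, 141)

(-97, 45, 141)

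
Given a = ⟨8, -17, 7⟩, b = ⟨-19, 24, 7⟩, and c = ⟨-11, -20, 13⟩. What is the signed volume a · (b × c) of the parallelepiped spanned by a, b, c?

b × c:
i: 24·13 - 7·(-20) = 312 - (-140) = 452
j: 7·(-11) - (-19)·13 = -77 - (-247) = 170
k: (-19)·(-20) - 24·(-11) = 380 - (-264) = 644
b × c = (452, 170, 644)
a · (b × c) = 8·452 + (-17)·170 + 7·644 = 3616 - 2890 + 4508 = 5234

5234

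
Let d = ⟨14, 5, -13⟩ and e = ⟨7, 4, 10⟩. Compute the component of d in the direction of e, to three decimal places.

-0.934

d · e = 14·7 + 5·4 + (-13)·10 = 98 + 20 - 130 = -12
|e| = √(49 + 16 + 100) = √165 ≈ 12.8452
comp_e d = -12 / √165 ≈ -0.934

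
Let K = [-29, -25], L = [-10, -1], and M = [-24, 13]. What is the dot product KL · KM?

1007

KL = L − K = (19, 24)
KM = M − K = (5, 38)
KL · KM = 19·5 + 24·38 = 95 + 912 = 1007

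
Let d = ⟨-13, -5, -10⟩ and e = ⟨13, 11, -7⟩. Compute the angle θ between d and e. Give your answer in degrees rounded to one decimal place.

119.2

d · e = (-13)·13 + (-5)·11 + (-10)·(-7) = -169 - 55 + 70 = -154
|d|² = 169 + 25 + 100 = 294,  |d| = √294 ≈ 17.146428
|e|² = 169 + 121 + 49 = 339,  |e| = √339 ≈ 18.411953
cos θ = -154 / (17.146428 · 18.411953) ≈ -0.48781
θ = arccos(-0.48781) ≈ 119.2°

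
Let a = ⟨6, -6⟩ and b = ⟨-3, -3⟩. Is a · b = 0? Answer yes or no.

a · b = 6·(-3) + (-6)·(-3) = -18 + 18 = 0
Zero, so the vectors are orthogonal.

yes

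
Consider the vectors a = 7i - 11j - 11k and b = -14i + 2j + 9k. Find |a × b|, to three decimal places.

183.875

i: (-11)·9 - (-11)·2 = -99 - (-22) = -77
j: (-11)·(-14) - 7·9 = 154 - 63 = 91
k: 7·2 - (-11)·(-14) = 14 - 154 = -140
a × b = (-77, 91, -140)
|a × b| = √((-77)² + 91² + (-140)²) = √33810 ≈ 183.8750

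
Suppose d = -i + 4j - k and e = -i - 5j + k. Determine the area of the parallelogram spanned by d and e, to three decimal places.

9.274

i: 4·1 - (-1)·(-5) = 4 - 5 = -1
j: (-1)·(-1) - (-1)·1 = 1 - (-1) = 2
k: (-1)·(-5) - 4·(-1) = 5 - (-4) = 9
d × e = (-1, 2, 9)
|d × e| = √((-1)² + 2² + 9²) = √86 ≈ 9.2736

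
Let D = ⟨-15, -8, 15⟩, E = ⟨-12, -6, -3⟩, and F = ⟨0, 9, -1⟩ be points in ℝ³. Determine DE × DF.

(274, -222, 21)

DE = (3, 2, -18)
DF = (15, 17, -16)
i: 2·(-16) - (-18)·17 = -32 - (-306) = 274
j: (-18)·15 - 3·(-16) = -270 - (-48) = -222
k: 3·17 - 2·15 = 51 - 30 = 21
DE × DF = (274, -222, 21)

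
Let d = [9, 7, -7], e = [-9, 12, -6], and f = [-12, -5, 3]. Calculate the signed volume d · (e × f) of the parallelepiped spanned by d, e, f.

e × f:
i: 12·3 - (-6)·(-5) = 36 - 30 = 6
j: (-6)·(-12) - (-9)·3 = 72 - (-27) = 99
k: (-9)·(-5) - 12·(-12) = 45 - (-144) = 189
e × f = (6, 99, 189)
d · (e × f) = 9·6 + 7·99 + (-7)·189 = 54 + 693 - 1323 = -576

-576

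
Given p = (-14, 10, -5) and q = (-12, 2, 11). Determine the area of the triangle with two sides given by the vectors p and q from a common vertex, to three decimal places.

i: 10·11 - (-5)·2 = 110 - (-10) = 120
j: (-5)·(-12) - (-14)·11 = 60 - (-154) = 214
k: (-14)·2 - 10·(-12) = -28 - (-120) = 92
p × q = (120, 214, 92)
|p × q| = √(120² + 214² + 92²) = √68660 ≈ 262.0305
area = ½ · 262.0305 ≈ 131.015

131.015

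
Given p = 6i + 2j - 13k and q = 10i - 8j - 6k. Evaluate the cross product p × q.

(-116, -94, -68)

i: 2·(-6) - (-13)·(-8) = -12 - 104 = -116
j: (-13)·10 - 6·(-6) = -130 - (-36) = -94
k: 6·(-8) - 2·10 = -48 - 20 = -68
p × q = (-116, -94, -68)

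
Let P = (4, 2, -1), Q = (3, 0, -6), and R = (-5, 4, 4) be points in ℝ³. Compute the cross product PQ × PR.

PQ = (-1, -2, -5)
PR = (-9, 2, 5)
i: (-2)·5 - (-5)·2 = -10 - (-10) = 0
j: (-5)·(-9) - (-1)·5 = 45 - (-5) = 50
k: (-1)·2 - (-2)·(-9) = -2 - 18 = -20
PQ × PR = (0, 50, -20)

(0, 50, -20)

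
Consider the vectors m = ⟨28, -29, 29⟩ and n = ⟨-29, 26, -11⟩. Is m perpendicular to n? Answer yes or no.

no

m · n = 28·(-29) + (-29)·26 + 29·(-11) = -812 - 754 - 319 = -1885
Nonzero, so the vectors are not orthogonal.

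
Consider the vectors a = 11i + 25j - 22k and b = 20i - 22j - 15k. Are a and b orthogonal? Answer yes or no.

yes

a · b = 11·20 + 25·(-22) + (-22)·(-15) = 220 - 550 + 330 = 0
Zero, so the vectors are orthogonal.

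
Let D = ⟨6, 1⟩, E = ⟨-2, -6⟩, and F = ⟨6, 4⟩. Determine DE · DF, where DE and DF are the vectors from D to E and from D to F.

-21

DE = E − D = (-8, -7)
DF = F − D = (0, 3)
DE · DF = (-8)·0 + (-7)·3 = 0 - 21 = -21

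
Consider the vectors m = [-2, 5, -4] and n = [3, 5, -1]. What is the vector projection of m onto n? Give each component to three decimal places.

(1.971, 3.286, -0.657)

m · n = (-2)·3 + 5·5 + (-4)·(-1) = -6 + 25 + 4 = 23
|n|² = 9 + 25 + 1 = 35
proj_n m = (23/35) · (3, 5, -1) ≈ (1.971, 3.286, -0.657)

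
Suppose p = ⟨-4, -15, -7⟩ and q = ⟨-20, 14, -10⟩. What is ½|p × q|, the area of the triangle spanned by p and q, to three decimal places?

222.621

i: (-15)·(-10) - (-7)·14 = 150 - (-98) = 248
j: (-7)·(-20) - (-4)·(-10) = 140 - 40 = 100
k: (-4)·14 - (-15)·(-20) = -56 - 300 = -356
p × q = (248, 100, -356)
|p × q| = √(248² + 100² + (-356)²) = √198240 ≈ 445.2415
area = ½ · 445.2415 ≈ 222.621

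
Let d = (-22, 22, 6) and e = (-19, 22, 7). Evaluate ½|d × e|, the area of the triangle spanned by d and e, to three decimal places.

i: 22·7 - 6·22 = 154 - 132 = 22
j: 6·(-19) - (-22)·7 = -114 - (-154) = 40
k: (-22)·22 - 22·(-19) = -484 - (-418) = -66
d × e = (22, 40, -66)
|d × e| = √(22² + 40² + (-66)²) = √6440 ≈ 80.2496
area = ½ · 80.2496 ≈ 40.125

40.125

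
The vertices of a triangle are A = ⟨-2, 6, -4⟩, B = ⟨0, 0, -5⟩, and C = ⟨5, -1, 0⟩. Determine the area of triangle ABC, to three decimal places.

22.192

AB = (2, -6, -1),  AC = (7, -7, 4)
i: (-6)·4 - (-1)·(-7) = -24 - 7 = -31
j: (-1)·7 - 2·4 = -7 - 8 = -15
k: 2·(-7) - (-6)·7 = -14 - (-42) = 28
AB × AC = (-31, -15, 28)
|AB × AC| = √1970 ≈ 44.3847
area = ½ · 44.3847 ≈ 22.192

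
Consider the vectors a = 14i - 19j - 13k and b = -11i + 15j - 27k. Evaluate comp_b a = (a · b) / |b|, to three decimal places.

-2.684

a · b = 14·(-11) + (-19)·15 + (-13)·(-27) = -154 - 285 + 351 = -88
|b| = √(121 + 225 + 729) = √1075 ≈ 32.7872
comp_b a = -88 / √1075 ≈ -2.684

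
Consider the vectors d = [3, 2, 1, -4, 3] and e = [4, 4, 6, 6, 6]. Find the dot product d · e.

d · e = 3·4 + 2·4 + 1·6 + (-4)·6 + 3·6 = 12 + 8 + 6 - 24 + 18 = 20

20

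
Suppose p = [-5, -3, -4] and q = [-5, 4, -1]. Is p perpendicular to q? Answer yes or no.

p · q = (-5)·(-5) + (-3)·4 + (-4)·(-1) = 25 - 12 + 4 = 17
Nonzero, so the vectors are not orthogonal.

no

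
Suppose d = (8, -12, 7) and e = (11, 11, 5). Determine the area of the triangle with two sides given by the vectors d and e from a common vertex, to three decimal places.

i: (-12)·5 - 7·11 = -60 - 77 = -137
j: 7·11 - 8·5 = 77 - 40 = 37
k: 8·11 - (-12)·11 = 88 - (-132) = 220
d × e = (-137, 37, 220)
|d × e| = √((-137)² + 37² + 220²) = √68538 ≈ 261.7976
area = ½ · 261.7976 ≈ 130.899

130.899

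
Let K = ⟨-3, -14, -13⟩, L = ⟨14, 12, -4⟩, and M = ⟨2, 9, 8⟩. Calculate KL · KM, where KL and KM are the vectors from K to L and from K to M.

872

KL = L − K = (17, 26, 9)
KM = M − K = (5, 23, 21)
KL · KM = 17·5 + 26·23 + 9·21 = 85 + 598 + 189 = 872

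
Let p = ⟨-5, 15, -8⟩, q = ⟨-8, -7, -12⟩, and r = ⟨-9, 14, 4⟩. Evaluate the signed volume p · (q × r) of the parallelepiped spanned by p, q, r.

2800

q × r:
i: (-7)·4 - (-12)·14 = -28 - (-168) = 140
j: (-12)·(-9) - (-8)·4 = 108 - (-32) = 140
k: (-8)·14 - (-7)·(-9) = -112 - 63 = -175
q × r = (140, 140, -175)
p · (q × r) = (-5)·140 + 15·140 + (-8)·(-175) = -700 + 2100 + 1400 = 2800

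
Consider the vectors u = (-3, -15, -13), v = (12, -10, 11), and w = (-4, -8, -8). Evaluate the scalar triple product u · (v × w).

v × w:
i: (-10)·(-8) - 11·(-8) = 80 - (-88) = 168
j: 11·(-4) - 12·(-8) = -44 - (-96) = 52
k: 12·(-8) - (-10)·(-4) = -96 - 40 = -136
v × w = (168, 52, -136)
u · (v × w) = (-3)·168 + (-15)·52 + (-13)·(-136) = -504 - 780 + 1768 = 484

484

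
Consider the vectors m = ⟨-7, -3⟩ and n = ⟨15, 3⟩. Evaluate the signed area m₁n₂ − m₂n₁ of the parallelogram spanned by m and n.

24

(-7)·3 - (-3)·15 = -21 - (-45) = 24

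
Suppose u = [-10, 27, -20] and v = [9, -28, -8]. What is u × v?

i: 27·(-8) - (-20)·(-28) = -216 - 560 = -776
j: (-20)·9 - (-10)·(-8) = -180 - 80 = -260
k: (-10)·(-28) - 27·9 = 280 - 243 = 37
u × v = (-776, -260, 37)

(-776, -260, 37)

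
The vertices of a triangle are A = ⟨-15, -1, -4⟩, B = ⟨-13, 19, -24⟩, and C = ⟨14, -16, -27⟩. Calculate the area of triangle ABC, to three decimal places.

555.620

AB = (2, 20, -20),  AC = (29, -15, -23)
i: 20·(-23) - (-20)·(-15) = -460 - 300 = -760
j: (-20)·29 - 2·(-23) = -580 - (-46) = -534
k: 2·(-15) - 20·29 = -30 - 580 = -610
AB × AC = (-760, -534, -610)
|AB × AC| = √1234856 ≈ 1111.2407
area = ½ · 1111.2407 ≈ 555.620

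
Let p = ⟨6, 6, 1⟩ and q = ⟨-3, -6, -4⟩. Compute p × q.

i: 6·(-4) - 1·(-6) = -24 - (-6) = -18
j: 1·(-3) - 6·(-4) = -3 - (-24) = 21
k: 6·(-6) - 6·(-3) = -36 - (-18) = -18
p × q = (-18, 21, -18)

(-18, 21, -18)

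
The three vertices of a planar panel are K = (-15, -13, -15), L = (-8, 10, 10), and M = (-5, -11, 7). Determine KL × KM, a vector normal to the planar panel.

(456, 96, -216)

KL = (7, 23, 25)
KM = (10, 2, 22)
i: 23·22 - 25·2 = 506 - 50 = 456
j: 25·10 - 7·22 = 250 - 154 = 96
k: 7·2 - 23·10 = 14 - 230 = -216
KL × KM = (456, 96, -216)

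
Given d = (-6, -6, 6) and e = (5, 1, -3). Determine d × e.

(12, 12, 24)

i: (-6)·(-3) - 6·1 = 18 - 6 = 12
j: 6·5 - (-6)·(-3) = 30 - 18 = 12
k: (-6)·1 - (-6)·5 = -6 - (-30) = 24
d × e = (12, 12, 24)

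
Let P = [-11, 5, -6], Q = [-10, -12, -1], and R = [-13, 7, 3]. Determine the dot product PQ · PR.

9

PQ = Q − P = (1, -17, 5)
PR = R − P = (-2, 2, 9)
PQ · PR = 1·(-2) + (-17)·2 + 5·9 = -2 - 34 + 45 = 9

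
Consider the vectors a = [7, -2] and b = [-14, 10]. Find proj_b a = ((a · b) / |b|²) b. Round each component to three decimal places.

a · b = 7·(-14) + (-2)·10 = -98 - 20 = -118
|b|² = 196 + 100 = 296
proj_b a = (-118/296) · (-14, 10) ≈ (5.581, -3.986)

(5.581, -3.986)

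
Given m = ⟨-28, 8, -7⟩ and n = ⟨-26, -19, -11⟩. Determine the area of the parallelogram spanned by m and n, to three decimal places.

i: 8·(-11) - (-7)·(-19) = -88 - 133 = -221
j: (-7)·(-26) - (-28)·(-11) = 182 - 308 = -126
k: (-28)·(-19) - 8·(-26) = 532 - (-208) = 740
m × n = (-221, -126, 740)
|m × n| = √((-221)² + (-126)² + 740²) = √612317 ≈ 782.5069

782.507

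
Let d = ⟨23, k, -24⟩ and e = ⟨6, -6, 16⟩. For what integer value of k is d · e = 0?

-41

d · e = 23·6 + k·(-6) + (-24)·16 = -246 - 6k
Set equal to 0: -6k = 246, so k = -41.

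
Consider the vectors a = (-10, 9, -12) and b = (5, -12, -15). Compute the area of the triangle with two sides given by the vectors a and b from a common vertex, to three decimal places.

178.582

i: 9·(-15) - (-12)·(-12) = -135 - 144 = -279
j: (-12)·5 - (-10)·(-15) = -60 - 150 = -210
k: (-10)·(-12) - 9·5 = 120 - 45 = 75
a × b = (-279, -210, 75)
|a × b| = √((-279)² + (-210)² + 75²) = √127566 ≈ 357.1638
area = ½ · 357.1638 ≈ 178.582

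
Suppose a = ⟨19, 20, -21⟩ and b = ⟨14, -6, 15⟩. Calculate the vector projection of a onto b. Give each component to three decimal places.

a · b = 19·14 + 20·(-6) + (-21)·15 = 266 - 120 - 315 = -169
|b|² = 196 + 36 + 225 = 457
proj_b a = (-169/457) · (14, -6, 15) ≈ (-5.177, 2.219, -5.547)

(-5.177, 2.219, -5.547)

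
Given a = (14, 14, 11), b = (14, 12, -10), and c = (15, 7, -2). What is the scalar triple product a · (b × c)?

b × c:
i: 12·(-2) - (-10)·7 = -24 - (-70) = 46
j: (-10)·15 - 14·(-2) = -150 - (-28) = -122
k: 14·7 - 12·15 = 98 - 180 = -82
b × c = (46, -122, -82)
a · (b × c) = 14·46 + 14·(-122) + 11·(-82) = 644 - 1708 - 902 = -1966

-1966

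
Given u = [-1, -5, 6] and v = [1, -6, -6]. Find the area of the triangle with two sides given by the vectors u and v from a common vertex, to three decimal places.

i: (-5)·(-6) - 6·(-6) = 30 - (-36) = 66
j: 6·1 - (-1)·(-6) = 6 - 6 = 0
k: (-1)·(-6) - (-5)·1 = 6 - (-5) = 11
u × v = (66, 0, 11)
|u × v| = √(66² + 0² + 11²) = √4477 ≈ 66.9104
area = ½ · 66.9104 ≈ 33.455

33.455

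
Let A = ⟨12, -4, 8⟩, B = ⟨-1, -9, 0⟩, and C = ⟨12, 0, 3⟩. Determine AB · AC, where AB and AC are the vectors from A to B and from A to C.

20

AB = B − A = (-13, -5, -8)
AC = C − A = (0, 4, -5)
AB · AC = (-13)·0 + (-5)·4 + (-8)·(-5) = 0 - 20 + 40 = 20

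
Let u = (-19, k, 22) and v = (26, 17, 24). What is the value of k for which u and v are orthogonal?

-2

u · v = (-19)·26 + k·17 + 22·24 = 34 + 17k
Set equal to 0: 17k = -34, so k = -2.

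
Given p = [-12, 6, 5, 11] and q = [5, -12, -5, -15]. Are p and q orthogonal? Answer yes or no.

p · q = (-12)·5 + 6·(-12) + 5·(-5) + 11·(-15) = -60 - 72 - 25 - 165 = -322
Nonzero, so the vectors are not orthogonal.

no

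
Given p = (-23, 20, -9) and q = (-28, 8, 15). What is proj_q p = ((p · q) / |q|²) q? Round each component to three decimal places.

(-17.458, 4.988, 9.352)

p · q = (-23)·(-28) + 20·8 + (-9)·15 = 644 + 160 - 135 = 669
|q|² = 784 + 64 + 225 = 1073
proj_q p = (669/1073) · (-28, 8, 15) ≈ (-17.458, 4.988, 9.352)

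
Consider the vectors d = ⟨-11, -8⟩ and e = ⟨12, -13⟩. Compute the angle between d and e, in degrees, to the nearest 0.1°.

96.7

d · e = (-11)·12 + (-8)·(-13) = -132 + 104 = -28
|d|² = 121 + 64 = 185,  |d| = √185 ≈ 13.601471
|e|² = 144 + 169 = 313,  |e| = √313 ≈ 17.691806
cos θ = -28 / (13.601471 · 17.691806) ≈ -0.11636
θ = arccos(-0.11636) ≈ 96.7°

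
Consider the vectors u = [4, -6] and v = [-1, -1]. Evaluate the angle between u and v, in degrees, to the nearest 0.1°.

78.7

u · v = 4·(-1) + (-6)·(-1) = -4 + 6 = 2
|u|² = 16 + 36 = 52,  |u| = √52 ≈ 7.211103
|v|² = 1 + 1 = 2,  |v| = √2 ≈ 1.414214
cos θ = 2 / (7.211103 · 1.414214) ≈ 0.19612
θ = arccos(0.19612) ≈ 78.7°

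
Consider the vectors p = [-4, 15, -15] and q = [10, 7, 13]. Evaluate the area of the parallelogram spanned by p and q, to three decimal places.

i: 15·13 - (-15)·7 = 195 - (-105) = 300
j: (-15)·10 - (-4)·13 = -150 - (-52) = -98
k: (-4)·7 - 15·10 = -28 - 150 = -178
p × q = (300, -98, -178)
|p × q| = √(300² + (-98)² + (-178)²) = √131288 ≈ 362.3369

362.337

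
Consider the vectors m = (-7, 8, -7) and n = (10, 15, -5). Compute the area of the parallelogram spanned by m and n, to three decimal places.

i: 8·(-5) - (-7)·15 = -40 - (-105) = 65
j: (-7)·10 - (-7)·(-5) = -70 - 35 = -105
k: (-7)·15 - 8·10 = -105 - 80 = -185
m × n = (65, -105, -185)
|m × n| = √(65² + (-105)² + (-185)²) = √49475 ≈ 222.4298

222.430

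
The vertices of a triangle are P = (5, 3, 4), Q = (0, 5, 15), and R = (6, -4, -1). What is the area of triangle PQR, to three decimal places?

37.993

PQ = (-5, 2, 11),  PR = (1, -7, -5)
i: 2·(-5) - 11·(-7) = -10 - (-77) = 67
j: 11·1 - (-5)·(-5) = 11 - 25 = -14
k: (-5)·(-7) - 2·1 = 35 - 2 = 33
PQ × PR = (67, -14, 33)
|PQ × PR| = √5774 ≈ 75.9868
area = ½ · 75.9868 ≈ 37.993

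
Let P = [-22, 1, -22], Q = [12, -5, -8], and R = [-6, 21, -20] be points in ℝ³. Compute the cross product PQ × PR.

(-292, 156, 776)

PQ = (34, -6, 14)
PR = (16, 20, 2)
i: (-6)·2 - 14·20 = -12 - 280 = -292
j: 14·16 - 34·2 = 224 - 68 = 156
k: 34·20 - (-6)·16 = 680 - (-96) = 776
PQ × PR = (-292, 156, 776)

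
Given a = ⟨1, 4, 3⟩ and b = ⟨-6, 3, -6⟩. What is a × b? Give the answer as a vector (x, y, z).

(-33, -12, 27)

i: 4·(-6) - 3·3 = -24 - 9 = -33
j: 3·(-6) - 1·(-6) = -18 - (-6) = -12
k: 1·3 - 4·(-6) = 3 - (-24) = 27
a × b = (-33, -12, 27)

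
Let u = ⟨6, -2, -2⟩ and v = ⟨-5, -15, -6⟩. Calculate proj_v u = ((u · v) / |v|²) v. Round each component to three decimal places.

(-0.210, -0.629, -0.252)

u · v = 6·(-5) + (-2)·(-15) + (-2)·(-6) = -30 + 30 + 12 = 12
|v|² = 25 + 225 + 36 = 286
proj_v u = (12/286) · (-5, -15, -6) ≈ (-0.210, -0.629, -0.252)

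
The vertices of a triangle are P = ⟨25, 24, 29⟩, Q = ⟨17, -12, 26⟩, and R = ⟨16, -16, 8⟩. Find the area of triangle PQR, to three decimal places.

PQ = (-8, -36, -3),  PR = (-9, -40, -21)
i: (-36)·(-21) - (-3)·(-40) = 756 - 120 = 636
j: (-3)·(-9) - (-8)·(-21) = 27 - 168 = -141
k: (-8)·(-40) - (-36)·(-9) = 320 - 324 = -4
PQ × PR = (636, -141, -4)
|PQ × PR| = √424393 ≈ 651.4545
area = ½ · 651.4545 ≈ 325.727

325.727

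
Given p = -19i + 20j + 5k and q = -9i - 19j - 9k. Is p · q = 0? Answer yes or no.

p · q = (-19)·(-9) + 20·(-19) + 5·(-9) = 171 - 380 - 45 = -254
Nonzero, so the vectors are not orthogonal.

no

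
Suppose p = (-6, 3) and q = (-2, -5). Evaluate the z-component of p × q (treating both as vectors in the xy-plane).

(-6)·(-5) - 3·(-2) = 30 - (-6) = 36

36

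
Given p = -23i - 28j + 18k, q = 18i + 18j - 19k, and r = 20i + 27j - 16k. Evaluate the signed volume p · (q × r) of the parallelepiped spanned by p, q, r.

q × r:
i: 18·(-16) - (-19)·27 = -288 - (-513) = 225
j: (-19)·20 - 18·(-16) = -380 - (-288) = -92
k: 18·27 - 18·20 = 486 - 360 = 126
q × r = (225, -92, 126)
p · (q × r) = (-23)·225 + (-28)·(-92) + 18·126 = -5175 + 2576 + 2268 = -331

-331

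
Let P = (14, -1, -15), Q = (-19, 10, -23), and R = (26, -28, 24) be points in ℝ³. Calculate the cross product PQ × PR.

(213, 1191, 759)

PQ = (-33, 11, -8)
PR = (12, -27, 39)
i: 11·39 - (-8)·(-27) = 429 - 216 = 213
j: (-8)·12 - (-33)·39 = -96 - (-1287) = 1191
k: (-33)·(-27) - 11·12 = 891 - 132 = 759
PQ × PR = (213, 1191, 759)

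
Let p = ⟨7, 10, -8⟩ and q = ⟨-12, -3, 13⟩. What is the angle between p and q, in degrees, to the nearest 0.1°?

p · q = 7·(-12) + 10·(-3) + (-8)·13 = -84 - 30 - 104 = -218
|p|² = 49 + 100 + 64 = 213,  |p| = √213 ≈ 14.594520
|q|² = 144 + 9 + 169 = 322,  |q| = √322 ≈ 17.944358
cos θ = -218 / (14.594520 · 17.944358) ≈ -0.83241
θ = arccos(-0.83241) ≈ 146.3°

146.3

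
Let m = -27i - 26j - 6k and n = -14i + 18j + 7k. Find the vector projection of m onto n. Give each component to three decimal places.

m · n = (-27)·(-14) + (-26)·18 + (-6)·7 = 378 - 468 - 42 = -132
|n|² = 196 + 324 + 49 = 569
proj_n m = (-132/569) · (-14, 18, 7) ≈ (3.248, -4.176, -1.624)

(3.248, -4.176, -1.624)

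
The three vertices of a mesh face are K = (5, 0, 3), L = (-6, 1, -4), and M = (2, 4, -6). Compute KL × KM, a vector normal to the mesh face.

KL = (-11, 1, -7)
KM = (-3, 4, -9)
i: 1·(-9) - (-7)·4 = -9 - (-28) = 19
j: (-7)·(-3) - (-11)·(-9) = 21 - 99 = -78
k: (-11)·4 - 1·(-3) = -44 - (-3) = -41
KL × KM = (19, -78, -41)

(19, -78, -41)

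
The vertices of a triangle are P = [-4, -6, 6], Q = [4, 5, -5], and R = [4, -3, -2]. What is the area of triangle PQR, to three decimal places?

43.866

PQ = (8, 11, -11),  PR = (8, 3, -8)
i: 11·(-8) - (-11)·3 = -88 - (-33) = -55
j: (-11)·8 - 8·(-8) = -88 - (-64) = -24
k: 8·3 - 11·8 = 24 - 88 = -64
PQ × PR = (-55, -24, -64)
|PQ × PR| = √7697 ≈ 87.7325
area = ½ · 87.7325 ≈ 43.866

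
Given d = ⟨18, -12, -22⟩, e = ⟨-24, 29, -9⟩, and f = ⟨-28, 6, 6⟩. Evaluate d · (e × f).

-15344

e × f:
i: 29·6 - (-9)·6 = 174 - (-54) = 228
j: (-9)·(-28) - (-24)·6 = 252 - (-144) = 396
k: (-24)·6 - 29·(-28) = -144 - (-812) = 668
e × f = (228, 396, 668)
d · (e × f) = 18·228 + (-12)·396 + (-22)·668 = 4104 - 4752 - 14696 = -15344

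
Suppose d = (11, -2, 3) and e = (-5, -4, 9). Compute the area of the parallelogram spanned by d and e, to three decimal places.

126.285

i: (-2)·9 - 3·(-4) = -18 - (-12) = -6
j: 3·(-5) - 11·9 = -15 - 99 = -114
k: 11·(-4) - (-2)·(-5) = -44 - 10 = -54
d × e = (-6, -114, -54)
|d × e| = √((-6)² + (-114)² + (-54)²) = √15948 ≈ 126.2854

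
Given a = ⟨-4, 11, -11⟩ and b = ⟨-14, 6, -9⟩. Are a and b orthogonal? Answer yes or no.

no

a · b = (-4)·(-14) + 11·6 + (-11)·(-9) = 56 + 66 + 99 = 221
Nonzero, so the vectors are not orthogonal.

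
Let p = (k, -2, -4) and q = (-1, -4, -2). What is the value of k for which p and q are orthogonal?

16

p · q = k·(-1) + (-2)·(-4) + (-4)·(-2) = 16 - 1k
Set equal to 0: -1k = -16, so k = 16.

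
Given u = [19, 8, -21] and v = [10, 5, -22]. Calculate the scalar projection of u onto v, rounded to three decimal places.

u · v = 19·10 + 8·5 + (-21)·(-22) = 190 + 40 + 462 = 692
|v| = √(100 + 25 + 484) = √609 ≈ 24.6779
comp_v u = 692 / √609 ≈ 28.041

28.041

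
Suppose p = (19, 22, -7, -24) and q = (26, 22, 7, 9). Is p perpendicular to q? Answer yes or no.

p · q = 19·26 + 22·22 + (-7)·7 + (-24)·9 = 494 + 484 - 49 - 216 = 713
Nonzero, so the vectors are not orthogonal.

no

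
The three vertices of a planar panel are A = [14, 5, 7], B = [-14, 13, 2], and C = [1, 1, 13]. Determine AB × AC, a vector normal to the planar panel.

AB = (-28, 8, -5)
AC = (-13, -4, 6)
i: 8·6 - (-5)·(-4) = 48 - 20 = 28
j: (-5)·(-13) - (-28)·6 = 65 - (-168) = 233
k: (-28)·(-4) - 8·(-13) = 112 - (-104) = 216
AB × AC = (28, 233, 216)

(28, 233, 216)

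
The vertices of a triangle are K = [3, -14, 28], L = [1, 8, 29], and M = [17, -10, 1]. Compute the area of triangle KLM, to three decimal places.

KL = (-2, 22, 1),  KM = (14, 4, -27)
i: 22·(-27) - 1·4 = -594 - 4 = -598
j: 1·14 - (-2)·(-27) = 14 - 54 = -40
k: (-2)·4 - 22·14 = -8 - 308 = -316
KL × KM = (-598, -40, -316)
|KL × KM| = √459060 ≈ 677.5397
area = ½ · 677.5397 ≈ 338.770

338.770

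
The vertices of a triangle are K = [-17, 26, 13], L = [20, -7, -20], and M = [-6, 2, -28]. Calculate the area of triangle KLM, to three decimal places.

KL = (37, -33, -33),  KM = (11, -24, -41)
i: (-33)·(-41) - (-33)·(-24) = 1353 - 792 = 561
j: (-33)·11 - 37·(-41) = -363 - (-1517) = 1154
k: 37·(-24) - (-33)·11 = -888 - (-363) = -525
KL × KM = (561, 1154, -525)
|KL × KM| = √1922062 ≈ 1386.3845
area = ½ · 1386.3845 ≈ 693.192

693.192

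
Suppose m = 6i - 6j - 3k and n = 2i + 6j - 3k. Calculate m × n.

i: (-6)·(-3) - (-3)·6 = 18 - (-18) = 36
j: (-3)·2 - 6·(-3) = -6 - (-18) = 12
k: 6·6 - (-6)·2 = 36 - (-12) = 48
m × n = (36, 12, 48)

(36, 12, 48)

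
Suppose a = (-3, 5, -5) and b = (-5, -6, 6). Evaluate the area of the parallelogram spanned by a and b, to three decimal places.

60.811

i: 5·6 - (-5)·(-6) = 30 - 30 = 0
j: (-5)·(-5) - (-3)·6 = 25 - (-18) = 43
k: (-3)·(-6) - 5·(-5) = 18 - (-25) = 43
a × b = (0, 43, 43)
|a × b| = √(0² + 43² + 43²) = √3698 ≈ 60.8112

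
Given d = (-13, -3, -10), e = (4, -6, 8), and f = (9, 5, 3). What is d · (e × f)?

e × f:
i: (-6)·3 - 8·5 = -18 - 40 = -58
j: 8·9 - 4·3 = 72 - 12 = 60
k: 4·5 - (-6)·9 = 20 - (-54) = 74
e × f = (-58, 60, 74)
d · (e × f) = (-13)·(-58) + (-3)·60 + (-10)·74 = 754 - 180 - 740 = -166

-166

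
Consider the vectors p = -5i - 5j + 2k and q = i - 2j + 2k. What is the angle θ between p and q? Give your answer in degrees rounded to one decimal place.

65.9

p · q = (-5)·1 + (-5)·(-2) + 2·2 = -5 + 10 + 4 = 9
|p|² = 25 + 25 + 4 = 54,  |p| = √54 ≈ 7.348469
|q|² = 1 + 4 + 4 = 9,  |q| = √9 ≈ 3.000000
cos θ = 9 / (7.348469 · 3.000000) ≈ 0.40825
θ = arccos(0.40825) ≈ 65.9°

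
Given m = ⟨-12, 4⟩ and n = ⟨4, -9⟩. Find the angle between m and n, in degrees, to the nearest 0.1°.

132.4

m · n = (-12)·4 + 4·(-9) = -48 - 36 = -84
|m|² = 144 + 16 = 160,  |m| = √160 ≈ 12.649111
|n|² = 16 + 81 = 97,  |n| = √97 ≈ 9.848858
cos θ = -84 / (12.649111 · 9.848858) ≈ -0.67427
θ = arccos(-0.67427) ≈ 132.4°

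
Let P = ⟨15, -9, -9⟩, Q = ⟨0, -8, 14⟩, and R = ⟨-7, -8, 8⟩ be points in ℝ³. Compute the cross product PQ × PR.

(-6, -251, 7)

PQ = (-15, 1, 23)
PR = (-22, 1, 17)
i: 1·17 - 23·1 = 17 - 23 = -6
j: 23·(-22) - (-15)·17 = -506 - (-255) = -251
k: (-15)·1 - 1·(-22) = -15 - (-22) = 7
PQ × PR = (-6, -251, 7)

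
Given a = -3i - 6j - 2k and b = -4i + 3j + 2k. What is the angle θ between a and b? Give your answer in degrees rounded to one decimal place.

a · b = (-3)·(-4) + (-6)·3 + (-2)·2 = 12 - 18 - 4 = -10
|a|² = 9 + 36 + 4 = 49,  |a| = √49 ≈ 7.000000
|b|² = 16 + 9 + 4 = 29,  |b| = √29 ≈ 5.385165
cos θ = -10 / (7.000000 · 5.385165) ≈ -0.26528
θ = arccos(-0.26528) ≈ 105.4°

105.4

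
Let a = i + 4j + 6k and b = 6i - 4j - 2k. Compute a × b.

(16, 38, -28)

i: 4·(-2) - 6·(-4) = -8 - (-24) = 16
j: 6·6 - 1·(-2) = 36 - (-2) = 38
k: 1·(-4) - 4·6 = -4 - 24 = -28
a × b = (16, 38, -28)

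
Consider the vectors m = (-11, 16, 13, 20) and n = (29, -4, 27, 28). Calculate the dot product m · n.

528

m · n = (-11)·29 + 16·(-4) + 13·27 + 20·28 = -319 - 64 + 351 + 560 = 528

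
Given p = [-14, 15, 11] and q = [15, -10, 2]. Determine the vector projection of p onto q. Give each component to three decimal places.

(-15.410, 10.274, -2.055)

p · q = (-14)·15 + 15·(-10) + 11·2 = -210 - 150 + 22 = -338
|q|² = 225 + 100 + 4 = 329
proj_q p = (-338/329) · (15, -10, 2) ≈ (-15.410, 10.274, -2.055)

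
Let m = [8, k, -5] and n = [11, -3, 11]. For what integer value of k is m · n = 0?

11

m · n = 8·11 + k·(-3) + (-5)·11 = 33 - 3k
Set equal to 0: -3k = -33, so k = 11.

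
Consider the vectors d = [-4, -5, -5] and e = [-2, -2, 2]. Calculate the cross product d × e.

i: (-5)·2 - (-5)·(-2) = -10 - 10 = -20
j: (-5)·(-2) - (-4)·2 = 10 - (-8) = 18
k: (-4)·(-2) - (-5)·(-2) = 8 - 10 = -2
d × e = (-20, 18, -2)

(-20, 18, -2)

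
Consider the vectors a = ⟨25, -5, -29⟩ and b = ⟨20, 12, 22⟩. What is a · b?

a · b = 25·20 + (-5)·12 + (-29)·22 = 500 - 60 - 638 = -198

-198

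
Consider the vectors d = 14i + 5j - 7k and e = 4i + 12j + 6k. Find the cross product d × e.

(114, -112, 148)

i: 5·6 - (-7)·12 = 30 - (-84) = 114
j: (-7)·4 - 14·6 = -28 - 84 = -112
k: 14·12 - 5·4 = 168 - 20 = 148
d × e = (114, -112, 148)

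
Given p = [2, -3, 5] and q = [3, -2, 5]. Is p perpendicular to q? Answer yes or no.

p · q = 2·3 + (-3)·(-2) + 5·5 = 6 + 6 + 25 = 37
Nonzero, so the vectors are not orthogonal.

no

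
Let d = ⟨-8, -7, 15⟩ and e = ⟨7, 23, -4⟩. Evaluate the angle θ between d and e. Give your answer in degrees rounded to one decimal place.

d · e = (-8)·7 + (-7)·23 + 15·(-4) = -56 - 161 - 60 = -277
|d|² = 64 + 49 + 225 = 338,  |d| = √338 ≈ 18.384776
|e|² = 49 + 529 + 16 = 594,  |e| = √594 ≈ 24.372115
cos θ = -277 / (18.384776 · 24.372115) ≈ -0.61820
θ = arccos(-0.61820) ≈ 128.2°

128.2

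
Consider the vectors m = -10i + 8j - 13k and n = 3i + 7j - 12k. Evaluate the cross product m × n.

i: 8·(-12) - (-13)·7 = -96 - (-91) = -5
j: (-13)·3 - (-10)·(-12) = -39 - 120 = -159
k: (-10)·7 - 8·3 = -70 - 24 = -94
m × n = (-5, -159, -94)

(-5, -159, -94)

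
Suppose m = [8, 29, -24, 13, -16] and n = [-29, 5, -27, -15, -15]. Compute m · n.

606

m · n = 8·(-29) + 29·5 + (-24)·(-27) + 13·(-15) + (-16)·(-15) = -232 + 145 + 648 - 195 + 240 = 606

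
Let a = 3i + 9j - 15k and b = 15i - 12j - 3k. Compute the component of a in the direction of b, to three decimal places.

a · b = 3·15 + 9·(-12) + (-15)·(-3) = 45 - 108 + 45 = -18
|b| = √(225 + 144 + 9) = √378 ≈ 19.4422
comp_b a = -18 / √378 ≈ -0.926

-0.926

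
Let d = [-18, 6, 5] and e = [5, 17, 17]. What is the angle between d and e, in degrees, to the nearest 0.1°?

78.4

d · e = (-18)·5 + 6·17 + 5·17 = -90 + 102 + 85 = 97
|d|² = 324 + 36 + 25 = 385,  |d| = √385 ≈ 19.621417
|e|² = 25 + 289 + 289 = 603,  |e| = √603 ≈ 24.556058
cos θ = 97 / (19.621417 · 24.556058) ≈ 0.20132
θ = arccos(0.20132) ≈ 78.4°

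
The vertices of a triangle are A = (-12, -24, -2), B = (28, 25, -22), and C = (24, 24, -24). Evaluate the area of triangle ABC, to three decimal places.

126.353

AB = (40, 49, -20),  AC = (36, 48, -22)
i: 49·(-22) - (-20)·48 = -1078 - (-960) = -118
j: (-20)·36 - 40·(-22) = -720 - (-880) = 160
k: 40·48 - 49·36 = 1920 - 1764 = 156
AB × AC = (-118, 160, 156)
|AB × AC| = √63860 ≈ 252.7054
area = ½ · 252.7054 ≈ 126.353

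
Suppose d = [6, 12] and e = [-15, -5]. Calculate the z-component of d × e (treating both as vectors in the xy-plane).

150

6·(-5) - 12·(-15) = -30 - (-180) = 150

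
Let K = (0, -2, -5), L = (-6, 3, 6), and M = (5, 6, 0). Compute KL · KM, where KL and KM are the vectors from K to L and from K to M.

KL = L − K = (-6, 5, 11)
KM = M − K = (5, 8, 5)
KL · KM = (-6)·5 + 5·8 + 11·5 = -30 + 40 + 55 = 65

65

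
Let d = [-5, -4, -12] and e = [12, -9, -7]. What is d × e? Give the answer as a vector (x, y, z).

(-80, -179, 93)

i: (-4)·(-7) - (-12)·(-9) = 28 - 108 = -80
j: (-12)·12 - (-5)·(-7) = -144 - 35 = -179
k: (-5)·(-9) - (-4)·12 = 45 - (-48) = 93
d × e = (-80, -179, 93)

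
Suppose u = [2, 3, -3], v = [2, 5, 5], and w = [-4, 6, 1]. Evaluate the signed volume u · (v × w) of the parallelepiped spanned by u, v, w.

-212

v × w:
i: 5·1 - 5·6 = 5 - 30 = -25
j: 5·(-4) - 2·1 = -20 - 2 = -22
k: 2·6 - 5·(-4) = 12 - (-20) = 32
v × w = (-25, -22, 32)
u · (v × w) = 2·(-25) + 3·(-22) + (-3)·32 = -50 - 66 - 96 = -212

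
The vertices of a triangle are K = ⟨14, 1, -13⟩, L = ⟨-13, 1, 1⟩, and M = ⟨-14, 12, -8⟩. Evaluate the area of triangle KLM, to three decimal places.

KL = (-27, 0, 14),  KM = (-28, 11, 5)
i: 0·5 - 14·11 = 0 - 154 = -154
j: 14·(-28) - (-27)·5 = -392 - (-135) = -257
k: (-27)·11 - 0·(-28) = -297 - 0 = -297
KL × KM = (-154, -257, -297)
|KL × KM| = √177974 ≈ 421.8696
area = ½ · 421.8696 ≈ 210.935

210.935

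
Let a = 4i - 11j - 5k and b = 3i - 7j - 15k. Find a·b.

a · b = 4·3 + (-11)·(-7) + (-5)·(-15) = 12 + 77 + 75 = 164

164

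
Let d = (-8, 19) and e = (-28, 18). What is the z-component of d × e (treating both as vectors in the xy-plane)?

388

(-8)·18 - 19·(-28) = -144 - (-532) = 388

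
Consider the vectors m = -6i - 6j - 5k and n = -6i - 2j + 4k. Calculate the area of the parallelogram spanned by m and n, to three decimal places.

68.176

i: (-6)·4 - (-5)·(-2) = -24 - 10 = -34
j: (-5)·(-6) - (-6)·4 = 30 - (-24) = 54
k: (-6)·(-2) - (-6)·(-6) = 12 - 36 = -24
m × n = (-34, 54, -24)
|m × n| = √((-34)² + 54² + (-24)²) = √4648 ≈ 68.1762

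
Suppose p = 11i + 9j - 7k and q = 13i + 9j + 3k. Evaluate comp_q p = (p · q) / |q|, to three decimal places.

12.614

p · q = 11·13 + 9·9 + (-7)·3 = 143 + 81 - 21 = 203
|q| = √(169 + 81 + 9) = √259 ≈ 16.0935
comp_q p = 203 / √259 ≈ 12.614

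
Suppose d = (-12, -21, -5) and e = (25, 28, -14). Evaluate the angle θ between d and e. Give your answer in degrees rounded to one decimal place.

d · e = (-12)·25 + (-21)·28 + (-5)·(-14) = -300 - 588 + 70 = -818
|d|² = 144 + 441 + 25 = 610,  |d| = √610 ≈ 24.698178
|e|² = 625 + 784 + 196 = 1605,  |e| = √1605 ≈ 40.062451
cos θ = -818 / (24.698178 · 40.062451) ≈ -0.82671
θ = arccos(-0.82671) ≈ 145.8°

145.8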